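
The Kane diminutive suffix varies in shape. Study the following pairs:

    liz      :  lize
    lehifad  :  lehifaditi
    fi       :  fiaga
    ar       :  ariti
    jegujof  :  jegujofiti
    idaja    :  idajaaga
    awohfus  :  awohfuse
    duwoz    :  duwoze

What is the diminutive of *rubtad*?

rubtaditi

Looking at the final sound of each stem: -e when the stem ends in a sibilant (*liz*, *awohfus*, *duwoz*); -iti when the stem ends in a non-sibilant consonant (*lehifad*, *ar*, *jegujof*); -aga when the stem ends in a vowel (*fi*, *idaja*).
*rubtad*: final sound = /d/, a non-sibilant consonant → -iti → *rubtaditi*.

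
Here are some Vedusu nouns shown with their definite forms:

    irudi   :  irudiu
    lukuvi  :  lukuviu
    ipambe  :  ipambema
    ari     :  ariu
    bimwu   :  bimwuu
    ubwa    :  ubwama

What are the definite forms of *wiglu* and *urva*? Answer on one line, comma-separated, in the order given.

The suffix is conditioned by the last vowel: -u when the last vowel of the stem is a high vowel (*irudi*, *lukuvi*, *ari*, *bimwu*); -ma when the last vowel of the stem is a non-high vowel (*ipambe*, *ubwa*).
Since the last vowel of *wiglu* is /u/ (a high vowel), it takes -u, giving *wigluu*.
The last vowel of *urva* is /a/, which is a non-high vowel, so the suffix is -ma, giving *urvama*.

wigluu, urvama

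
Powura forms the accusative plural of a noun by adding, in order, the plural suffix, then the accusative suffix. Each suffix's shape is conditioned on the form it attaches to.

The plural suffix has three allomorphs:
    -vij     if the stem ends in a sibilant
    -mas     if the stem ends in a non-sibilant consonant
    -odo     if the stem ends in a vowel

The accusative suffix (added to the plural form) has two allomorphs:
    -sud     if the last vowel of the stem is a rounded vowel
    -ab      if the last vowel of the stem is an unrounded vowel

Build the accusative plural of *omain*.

The final sound of *omain* is /n/, which is a non-sibilant consonant, so the plural suffix is -mas, giving *omainmas*.
The plural form *omainmas* — last vowel /a/ (an unrounded vowel) → -ab → *omainmasab*.

omainmasab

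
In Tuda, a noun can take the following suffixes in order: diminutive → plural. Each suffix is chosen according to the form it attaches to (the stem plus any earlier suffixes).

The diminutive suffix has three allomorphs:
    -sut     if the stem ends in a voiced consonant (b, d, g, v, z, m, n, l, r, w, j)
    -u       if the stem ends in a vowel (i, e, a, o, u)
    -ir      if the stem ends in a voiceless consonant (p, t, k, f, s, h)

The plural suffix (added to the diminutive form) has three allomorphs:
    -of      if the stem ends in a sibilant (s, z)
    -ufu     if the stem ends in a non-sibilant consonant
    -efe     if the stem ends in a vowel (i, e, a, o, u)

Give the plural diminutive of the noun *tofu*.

The final sound of *tofu* is /u/, which is a vowel, so the diminutive suffix is -u, giving *tofuu*.
The diminutive form *tofuu*: final sound = /u/, a vowel → -efe → *tofuuefe*.

tofuuefe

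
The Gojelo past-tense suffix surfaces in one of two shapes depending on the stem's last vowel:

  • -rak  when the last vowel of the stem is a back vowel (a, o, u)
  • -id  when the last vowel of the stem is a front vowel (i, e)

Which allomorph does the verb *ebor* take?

-rak

*ebor* — last vowel /o/ (a back vowel) → -rak.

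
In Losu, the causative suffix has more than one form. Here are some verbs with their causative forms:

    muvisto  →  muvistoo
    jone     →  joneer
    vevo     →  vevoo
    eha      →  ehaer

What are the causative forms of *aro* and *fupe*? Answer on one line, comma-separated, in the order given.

aroo, fupeer

The alternation tracks the last vowel of the stem — -o when the last vowel of the stem is a rounded vowel (*muvisto*, *vevo*); -er when the last vowel of the stem is an unrounded vowel (*jone*, *eha*).
*aro* — last vowel /o/ (a rounded vowel) → -o → *aroo*.
Since the last vowel of *fupe* is /e/ (an unrounded vowel), it takes -er, giving *fupeer*.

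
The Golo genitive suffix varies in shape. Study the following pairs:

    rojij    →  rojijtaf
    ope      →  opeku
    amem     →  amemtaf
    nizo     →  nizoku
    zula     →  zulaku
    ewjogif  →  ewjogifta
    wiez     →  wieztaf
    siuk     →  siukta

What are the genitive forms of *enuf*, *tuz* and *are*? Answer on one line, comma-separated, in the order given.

enufta, tuztaf, areku

The pattern is voicing of the final sound: -ta when the stem ends in a voiceless consonant (*ewjogif*, *siuk*); -taf when the stem ends in a voiced consonant (*rojij*, *amem*, *wiez*); -ku when the stem ends in a vowel (*ope*, *nizo*, *zula*).
Since the final sound of *enuf* is /f/ (a voiceless consonant), it takes -ta, giving *enufta*.
*tuz* — final sound /z/ (a voiced consonant) → -taf → *tuztaf*.
*are*: final sound = /e/, a vowel → -ku → *areku*.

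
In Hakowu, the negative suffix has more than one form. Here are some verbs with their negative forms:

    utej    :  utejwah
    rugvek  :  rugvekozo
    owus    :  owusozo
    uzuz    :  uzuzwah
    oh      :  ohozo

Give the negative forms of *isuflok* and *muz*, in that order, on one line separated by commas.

isuflokozo, muzwah

Looking at the final consonant of each stem: -ozo when the stem ends in a voiceless consonant (*rugvek*, *owus*, *oh*); -wah when the stem ends in a voiced consonant (*utej*, *uzuz*).
Since the final consonant of *isuflok* is /k/ (voiceless), it takes -ozo, giving *isuflokozo*.
The final consonant of *muz* is /z/, which is voiced, so the suffix is -wah, giving *muzwah*.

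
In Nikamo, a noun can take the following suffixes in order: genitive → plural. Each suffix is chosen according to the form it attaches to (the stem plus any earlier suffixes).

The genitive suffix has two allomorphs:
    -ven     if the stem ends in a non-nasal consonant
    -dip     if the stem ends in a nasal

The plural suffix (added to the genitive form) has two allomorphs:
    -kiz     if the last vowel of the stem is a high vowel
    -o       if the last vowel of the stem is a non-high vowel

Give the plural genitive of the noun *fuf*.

Since the final consonant of *fuf* is /f/ (non-nasal), it takes -ven, giving *fufven*.
The genitive form *fufven* — last vowel /e/ (a non-high vowel) → -o → *fufveno*.

fufveno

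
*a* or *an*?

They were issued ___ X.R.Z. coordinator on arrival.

The indefinite article is chosen by the initial *sound* of the following word, not its spelling.
The initialism *X.R.Z.* is read letter by letter; the first letter, X, is pronounced /ɛks/, which begins with a vowel sound.
So the article is *an*: They were issued an X.R.Z. coordinator on arrival.

an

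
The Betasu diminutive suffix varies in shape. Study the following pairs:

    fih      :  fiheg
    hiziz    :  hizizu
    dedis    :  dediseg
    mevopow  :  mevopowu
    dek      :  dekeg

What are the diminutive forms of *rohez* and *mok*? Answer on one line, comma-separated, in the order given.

rohezu, mokeg

The alternation tracks the final consonant of the stem — -eg when the stem ends in a voiceless consonant (*fih*, *dedis*, *dek*); -u when the stem ends in a voiced consonant (*hiziz*, *mevopow*).
*rohez*: final consonant = /z/, voiced → -u → *rohezu*.
*mok* — final consonant /k/ (voiceless) → -eg → *mokeg*.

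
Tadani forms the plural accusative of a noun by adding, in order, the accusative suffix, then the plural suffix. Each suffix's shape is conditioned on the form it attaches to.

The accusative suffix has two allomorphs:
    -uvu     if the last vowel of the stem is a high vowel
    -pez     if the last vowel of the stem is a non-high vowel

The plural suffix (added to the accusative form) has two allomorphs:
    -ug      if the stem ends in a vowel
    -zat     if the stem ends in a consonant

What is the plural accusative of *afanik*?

*afanik*: last vowel = /i/, a high vowel → -uvu → *afanikuvu*.
Since the final sound of the accusative form *afanikuvu* is /u/ (a vowel), it takes -ug, giving *afanikuvuug*.

afanikuvuug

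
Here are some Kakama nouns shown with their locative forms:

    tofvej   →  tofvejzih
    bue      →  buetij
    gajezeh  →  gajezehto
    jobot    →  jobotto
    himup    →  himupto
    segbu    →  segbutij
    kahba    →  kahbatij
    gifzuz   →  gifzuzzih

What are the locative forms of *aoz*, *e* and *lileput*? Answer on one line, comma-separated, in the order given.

The alternation tracks the final sound of the stem — -to when the stem ends in a voiceless consonant (*gajezeh*, *jobot*, *himup*); -zih when the stem ends in a voiced consonant (*tofvej*, *gifzuz*); -tij when the stem ends in a vowel (*bue*, *segbu*, *kahba*).
*aoz*: final sound = /z/, a voiced consonant → -zih → *aozzih*.
The final sound of *e* is /e/, which is a vowel, so the suffix is -tij, giving *etij*.
*lileput* — final sound /t/ (a voiceless consonant) → -to → *lileputto*.

aozzih, etij, lileputto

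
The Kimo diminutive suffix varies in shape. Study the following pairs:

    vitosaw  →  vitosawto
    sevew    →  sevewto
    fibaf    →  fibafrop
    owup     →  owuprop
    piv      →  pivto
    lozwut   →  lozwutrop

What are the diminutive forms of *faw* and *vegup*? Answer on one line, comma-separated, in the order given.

fawto, veguprop

Looking at the final consonant of each stem: -rop when the stem ends in a voiceless consonant (*fibaf*, *owup*, *lozwut*); -to when the stem ends in a voiced consonant (*vitosaw*, *sevew*, *piv*).
*faw*: final consonant = /w/, voiced → -to → *fawto*.
Since the final consonant of *vegup* is /p/ (voiceless), it takes -rop, giving *veguprop*.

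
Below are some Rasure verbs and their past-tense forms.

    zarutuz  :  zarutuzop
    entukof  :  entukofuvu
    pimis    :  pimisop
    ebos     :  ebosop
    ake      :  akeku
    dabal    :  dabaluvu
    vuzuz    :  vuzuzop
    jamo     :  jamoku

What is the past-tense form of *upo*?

upoku

The pattern is sibilance of the final sound: -op when the stem ends in a sibilant (*zarutuz*, *pimis*, *ebos*, *vuzuz*); -uvu when the stem ends in a non-sibilant consonant (*entukof*, *dabal*); -ku when the stem ends in a vowel (*ake*, *jamo*).
*upo*: final sound = /o/, a vowel → -ku → *upoku*.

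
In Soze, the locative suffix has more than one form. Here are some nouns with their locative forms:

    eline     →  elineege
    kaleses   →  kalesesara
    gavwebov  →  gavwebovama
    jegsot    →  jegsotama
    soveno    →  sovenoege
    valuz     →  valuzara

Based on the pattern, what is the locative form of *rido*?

Looking at the final sound of each stem: -ara when the stem ends in a sibilant (*kaleses*, *valuz*); -ama when the stem ends in a non-sibilant consonant (*gavwebov*, *jegsot*); -ege when the stem ends in a vowel (*eline*, *soveno*).
The final sound of *rido* is /o/, which is a vowel, so the suffix is -ege, giving *ridoege*.

ridoege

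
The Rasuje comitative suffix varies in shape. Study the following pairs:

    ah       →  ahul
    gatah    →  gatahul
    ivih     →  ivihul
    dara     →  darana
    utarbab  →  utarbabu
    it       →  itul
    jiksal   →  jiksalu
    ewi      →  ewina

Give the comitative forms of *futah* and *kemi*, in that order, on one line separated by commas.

The suffix is conditioned by the final sound: -ul when the stem ends in a voiceless consonant (*ah*, *gatah*, *ivih*, *it*); -u when the stem ends in a voiced consonant (*utarbab*, *jiksal*); -na when the stem ends in a vowel (*dara*, *ewi*).
Since the final sound of *futah* is /h/ (a voiceless consonant), it takes -ul, giving *futahul*.
The final sound of *kemi* is /i/, which is a vowel, so the suffix is -na, giving *kemina*.

futahul, kemina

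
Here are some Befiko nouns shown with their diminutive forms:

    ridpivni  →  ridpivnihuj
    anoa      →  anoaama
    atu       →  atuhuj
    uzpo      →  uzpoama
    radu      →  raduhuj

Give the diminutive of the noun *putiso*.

putisoama

The pattern is height harmony: -huj when the last vowel of the stem is a high vowel (*ridpivni*, *atu*, *radu*); -ama when the last vowel of the stem is a non-high vowel (*anoa*, *uzpo*).
Since the last vowel of *putiso* is /o/ (a non-high vowel), it takes -ama, giving *putisoama*.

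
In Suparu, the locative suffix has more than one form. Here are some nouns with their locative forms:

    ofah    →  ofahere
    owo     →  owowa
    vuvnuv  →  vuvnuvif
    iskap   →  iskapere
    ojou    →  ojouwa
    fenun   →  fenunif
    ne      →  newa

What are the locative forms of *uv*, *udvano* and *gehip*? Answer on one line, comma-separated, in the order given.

uvif, udvanowa, gehipere

The alternation tracks the final sound of the stem — -ere when the stem ends in a voiceless consonant (*ofah*, *iskap*); -if when the stem ends in a voiced consonant (*vuvnuv*, *fenun*); -wa when the stem ends in a vowel (*owo*, *ojou*, *ne*).
*uv*: final sound = /v/, a voiced consonant → -if → *uvif*.
The final sound of *udvano* is /o/, which is a vowel, so the suffix is -wa, giving *udvanowa*.
Since the final sound of *gehip* is /p/ (a voiceless consonant), it takes -ere, giving *gehipere*.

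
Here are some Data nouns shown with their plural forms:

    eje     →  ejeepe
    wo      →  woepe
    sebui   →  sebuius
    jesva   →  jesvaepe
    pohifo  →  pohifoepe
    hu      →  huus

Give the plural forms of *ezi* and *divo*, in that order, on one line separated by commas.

Looking at the last vowel of each stem: -us when the last vowel of the stem is a high vowel (*sebui*, *hu*); -epe when the last vowel of the stem is a non-high vowel (*eje*, *wo*, *jesva*, *pohifo*).
*ezi* — last vowel /i/ (a high vowel) → -us → *ezius*.
The last vowel of *divo* is /o/, which is a non-high vowel, so the suffix is -epe, giving *divoepe*.

ezius, divoepe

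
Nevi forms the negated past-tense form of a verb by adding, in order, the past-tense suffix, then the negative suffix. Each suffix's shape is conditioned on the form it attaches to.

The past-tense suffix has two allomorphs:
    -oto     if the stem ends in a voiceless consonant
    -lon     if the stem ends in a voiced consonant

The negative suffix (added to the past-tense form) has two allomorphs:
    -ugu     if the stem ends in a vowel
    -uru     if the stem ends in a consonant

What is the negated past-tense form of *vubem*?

Since the final consonant of *vubem* is /m/ (voiced), it takes -lon, giving *vubemlon*.
Since the final sound of the past-tense form *vubemlon* is /n/ (a consonant), it takes -uru, giving *vubemlonuru*.

vubemlonuru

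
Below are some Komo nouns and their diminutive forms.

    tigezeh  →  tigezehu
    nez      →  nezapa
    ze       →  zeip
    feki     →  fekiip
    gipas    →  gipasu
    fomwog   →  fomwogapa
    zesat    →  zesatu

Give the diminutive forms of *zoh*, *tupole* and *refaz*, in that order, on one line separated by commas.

zohu, tupoleip, refazapa

The alternation tracks the final sound of the stem — -u when the stem ends in a voiceless consonant (*tigezeh*, *gipas*, *zesat*); -apa when the stem ends in a voiced consonant (*nez*, *fomwog*); -ip when the stem ends in a vowel (*ze*, *feki*).
Since the final sound of *zoh* is /h/ (a voiceless consonant), it takes -u, giving *zohu*.
The final sound of *tupole* is /e/, which is a vowel, so the suffix is -ip, giving *tupoleip*.
*refaz*: final sound = /z/, a voiced consonant → -apa → *refazapa*.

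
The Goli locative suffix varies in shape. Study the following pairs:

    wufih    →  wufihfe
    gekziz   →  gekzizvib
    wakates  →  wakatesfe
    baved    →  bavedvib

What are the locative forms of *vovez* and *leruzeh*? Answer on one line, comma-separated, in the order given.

vovezvib, leruzehfe

The suffix is conditioned by the final consonant: -fe when the stem ends in a voiceless consonant (*wufih*, *wakates*); -vib when the stem ends in a voiced consonant (*gekziz*, *baved*).
*vovez* — final consonant /z/ (voiced) → -vib → *vovezvib*.
Since the final consonant of *leruzeh* is /h/ (voiceless), it takes -fe, giving *leruzehfe*.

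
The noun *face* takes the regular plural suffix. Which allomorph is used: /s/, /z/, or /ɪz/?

The stem *face* ends in a sibilant (/s, z, ʃ, ʒ, tʃ, dʒ/).
The plural suffix surfaces as /ɪz/ after sibilants, /s/ after other voiceless consonants, and /z/ after other voiced sounds.
So the plural -s on *face* is pronounced /ɪz/.

/ɪz/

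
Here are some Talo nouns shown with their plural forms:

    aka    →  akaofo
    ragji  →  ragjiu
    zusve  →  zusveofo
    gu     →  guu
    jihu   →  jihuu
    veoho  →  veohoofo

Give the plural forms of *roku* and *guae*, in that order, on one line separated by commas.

The suffix is conditioned by the last vowel: -u when the last vowel of the stem is a high vowel (*ragji*, *gu*, *jihu*); -ofo when the last vowel of the stem is a non-high vowel (*aka*, *zusve*, *veoho*).
The last vowel of *roku* is /u/, which is a high vowel, so the suffix is -u, giving *rokuu*.
The last vowel of *guae* is /e/, which is a non-high vowel, so the suffix is -ofo, giving *guaeofo*.

rokuu, guaeofo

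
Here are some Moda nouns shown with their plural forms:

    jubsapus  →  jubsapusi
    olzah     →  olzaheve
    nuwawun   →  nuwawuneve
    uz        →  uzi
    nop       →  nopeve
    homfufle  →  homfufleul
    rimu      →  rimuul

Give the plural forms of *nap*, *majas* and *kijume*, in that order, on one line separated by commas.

The pattern is sibilance of the final sound: -i when the stem ends in a sibilant (*jubsapus*, *uz*); -eve when the stem ends in a non-sibilant consonant (*olzah*, *nuwawun*, *nop*); -ul when the stem ends in a vowel (*homfufle*, *rimu*).
Since the final sound of *nap* is /p/ (a non-sibilant consonant), it takes -eve, giving *napeve*.
The final sound of *majas* is /s/, which is a sibilant, so the suffix is -i, giving *majasi*.
*kijume* — final sound /e/ (a vowel) → -ul → *kijumeul*.

napeve, majasi, kijumeul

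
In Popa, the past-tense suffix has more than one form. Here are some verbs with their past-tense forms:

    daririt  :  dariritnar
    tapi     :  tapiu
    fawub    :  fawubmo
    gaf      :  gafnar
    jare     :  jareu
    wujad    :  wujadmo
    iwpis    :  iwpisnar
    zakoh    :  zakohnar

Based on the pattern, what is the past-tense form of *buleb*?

bulebmo

Looking at the final sound of each stem: -nar when the stem ends in a voiceless consonant (*daririt*, *gaf*, *iwpis*, *zakoh*); -mo when the stem ends in a voiced consonant (*fawub*, *wujad*); -u when the stem ends in a vowel (*tapi*, *jare*).
*buleb* — final sound /b/ (a voiced consonant) → -mo → *bulebmo*.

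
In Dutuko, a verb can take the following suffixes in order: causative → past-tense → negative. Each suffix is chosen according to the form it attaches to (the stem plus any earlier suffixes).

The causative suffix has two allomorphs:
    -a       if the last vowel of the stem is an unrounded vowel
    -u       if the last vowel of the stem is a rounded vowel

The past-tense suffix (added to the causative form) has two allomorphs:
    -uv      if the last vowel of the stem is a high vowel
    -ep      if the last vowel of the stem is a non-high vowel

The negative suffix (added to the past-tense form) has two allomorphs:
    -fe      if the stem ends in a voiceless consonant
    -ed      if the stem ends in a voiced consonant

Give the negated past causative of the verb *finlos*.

Since the last vowel of *finlos* is /o/ (a rounded vowel), it takes -u, giving *finlosu*.
The last vowel of the causative form *finlosu* is /u/, which is a high vowel, so the past-tense suffix is -uv, giving *finlosuuv*.
The past-tense form *finlosuuv*: final consonant = /v/, voiced → -ed → *finlosuuved*.

finlosuuved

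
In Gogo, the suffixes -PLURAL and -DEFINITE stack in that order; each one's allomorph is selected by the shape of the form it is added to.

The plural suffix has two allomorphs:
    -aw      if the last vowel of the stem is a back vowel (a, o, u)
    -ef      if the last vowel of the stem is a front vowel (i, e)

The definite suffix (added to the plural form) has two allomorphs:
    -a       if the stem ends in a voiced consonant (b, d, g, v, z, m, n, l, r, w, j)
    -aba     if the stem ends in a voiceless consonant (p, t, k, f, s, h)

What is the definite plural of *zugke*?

*zugke*: last vowel = /e/, a front vowel → -ef → *zugkeef*.
The final consonant of the plural form *zugkeef* is /f/, which is voiceless, so the definite suffix is -aba, giving *zugkeefaba*.

zugkeefaba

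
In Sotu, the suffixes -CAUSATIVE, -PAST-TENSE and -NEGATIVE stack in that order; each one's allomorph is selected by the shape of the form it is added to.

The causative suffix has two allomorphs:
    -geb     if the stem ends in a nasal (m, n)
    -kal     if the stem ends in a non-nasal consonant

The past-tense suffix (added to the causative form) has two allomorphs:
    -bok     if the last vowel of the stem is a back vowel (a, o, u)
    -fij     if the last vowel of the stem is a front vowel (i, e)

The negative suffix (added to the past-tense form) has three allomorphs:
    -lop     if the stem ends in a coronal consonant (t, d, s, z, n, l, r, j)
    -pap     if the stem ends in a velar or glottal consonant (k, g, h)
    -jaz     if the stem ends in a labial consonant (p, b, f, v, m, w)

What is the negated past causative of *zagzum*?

*zagzum*: final consonant = /m/, a nasal → -geb → *zagzumgeb*.
The last vowel of the causative form *zagzumgeb* is /e/, which is a front vowel, so the past-tense suffix is -fij, giving *zagzumgebfij*.
The past-tense form *zagzumgebfij*: final consonant = /j/, coronal → -lop → *zagzumgebfijlop*.

zagzumgebfijlop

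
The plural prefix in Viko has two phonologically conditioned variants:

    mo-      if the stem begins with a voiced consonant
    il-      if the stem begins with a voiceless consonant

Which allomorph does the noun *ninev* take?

*ninev*: first consonant = /n/, voiced → mo-.

mo-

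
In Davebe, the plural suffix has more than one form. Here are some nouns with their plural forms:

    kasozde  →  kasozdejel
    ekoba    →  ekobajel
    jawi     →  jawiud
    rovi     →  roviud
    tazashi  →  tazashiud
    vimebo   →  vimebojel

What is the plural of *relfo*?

relfojel

The alternation tracks the last vowel of the stem — -ud when the last vowel of the stem is a high vowel (*jawi*, *rovi*, *tazashi*); -jel when the last vowel of the stem is a non-high vowel (*kasozde*, *ekoba*, *vimebo*).
The last vowel of *relfo* is /o/, which is a non-high vowel, so the suffix is -jel, giving *relfojel*.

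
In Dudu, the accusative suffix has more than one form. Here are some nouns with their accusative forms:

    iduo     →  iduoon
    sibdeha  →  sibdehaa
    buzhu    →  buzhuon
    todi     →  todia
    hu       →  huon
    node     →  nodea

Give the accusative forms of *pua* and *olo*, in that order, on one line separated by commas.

puaa, oloon

Looking at the last vowel of each stem: -on when the last vowel of the stem is a rounded vowel (*iduo*, *buzhu*, *hu*); -a when the last vowel of the stem is an unrounded vowel (*sibdeha*, *todi*, *node*).
The last vowel of *pua* is /a/, which is an unrounded vowel, so the suffix is -a, giving *puaa*.
The last vowel of *olo* is /o/, which is a rounded vowel, so the suffix is -on, giving *oloon*.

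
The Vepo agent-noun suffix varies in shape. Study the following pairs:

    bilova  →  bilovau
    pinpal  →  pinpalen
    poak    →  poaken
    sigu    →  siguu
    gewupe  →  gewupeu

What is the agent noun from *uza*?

The suffix is conditioned by the final sound: -en when the stem ends in a consonant (*pinpal*, *poak*); -u when the stem ends in a vowel (*bilova*, *sigu*, *gewupe*).
The final sound of *uza* is /a/, which is a vowel, so the suffix is -u, giving *uzau*.

uzau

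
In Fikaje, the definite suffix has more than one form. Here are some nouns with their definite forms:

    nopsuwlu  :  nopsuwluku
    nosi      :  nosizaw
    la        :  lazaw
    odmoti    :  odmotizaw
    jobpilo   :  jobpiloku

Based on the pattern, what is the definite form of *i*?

izaw

The alternation tracks the last vowel of the stem — -ku when the last vowel of the stem is a rounded vowel (*nopsuwlu*, *jobpilo*); -zaw when the last vowel of the stem is an unrounded vowel (*nosi*, *la*, *odmoti*).
Since the last vowel of *i* is /i/ (an unrounded vowel), it takes -zaw, giving *izaw*.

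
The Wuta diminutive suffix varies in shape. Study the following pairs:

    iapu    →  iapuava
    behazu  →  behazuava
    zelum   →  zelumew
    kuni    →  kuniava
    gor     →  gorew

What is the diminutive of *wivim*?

wivimew

Looking at the final sound of each stem: -ew when the stem ends in a consonant (*zelum*, *gor*); -ava when the stem ends in a vowel (*iapu*, *behazu*, *kuni*).
*wivim* — final sound /m/ (a consonant) → -ew → *wivimew*.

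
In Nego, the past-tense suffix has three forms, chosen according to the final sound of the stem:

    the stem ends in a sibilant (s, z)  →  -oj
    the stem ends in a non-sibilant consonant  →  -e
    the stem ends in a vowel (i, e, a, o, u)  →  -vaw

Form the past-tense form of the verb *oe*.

*oe*: final sound = /e/, a vowel → -vaw → *oevaw*.

oevaw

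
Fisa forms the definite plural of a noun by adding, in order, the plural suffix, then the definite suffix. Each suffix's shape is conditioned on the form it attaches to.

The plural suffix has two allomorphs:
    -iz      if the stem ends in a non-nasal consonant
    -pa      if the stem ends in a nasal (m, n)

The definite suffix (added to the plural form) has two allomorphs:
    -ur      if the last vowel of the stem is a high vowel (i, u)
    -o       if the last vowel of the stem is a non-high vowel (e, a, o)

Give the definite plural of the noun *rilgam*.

*rilgam* — final consonant /m/ (a nasal) → -pa → *rilgampa*.
The plural form *rilgampa* — last vowel /a/ (a non-high vowel) → -o → *rilgampao*.

rilgampao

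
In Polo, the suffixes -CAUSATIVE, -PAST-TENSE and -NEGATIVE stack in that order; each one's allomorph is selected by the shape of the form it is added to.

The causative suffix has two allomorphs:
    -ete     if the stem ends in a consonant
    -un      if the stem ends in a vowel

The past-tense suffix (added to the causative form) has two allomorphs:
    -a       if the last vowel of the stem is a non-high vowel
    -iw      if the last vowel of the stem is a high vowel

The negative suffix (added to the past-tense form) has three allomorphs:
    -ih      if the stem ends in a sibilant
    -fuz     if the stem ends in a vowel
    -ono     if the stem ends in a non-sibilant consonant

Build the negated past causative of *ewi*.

*ewi* — final sound /i/ (a vowel) → -un → *ewiun*.
The causative form *ewiun* — last vowel /u/ (a high vowel) → -iw → *ewiuniw*.
The final sound of the past-tense form *ewiuniw* is /w/, which is a non-sibilant consonant, so the negative suffix is -ono, giving *ewiuniwono*.

ewiuniwono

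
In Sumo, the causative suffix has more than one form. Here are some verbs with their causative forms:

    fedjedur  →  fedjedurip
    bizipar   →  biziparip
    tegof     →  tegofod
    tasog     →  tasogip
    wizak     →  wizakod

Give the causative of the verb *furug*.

furugip

The pattern is voicing of the final consonant: -od when the stem ends in a voiceless consonant (*tegof*, *wizak*); -ip when the stem ends in a voiced consonant (*fedjedur*, *bizipar*, *tasog*).
The final consonant of *furug* is /g/, which is voiced, so the suffix is -ip, giving *furugip*.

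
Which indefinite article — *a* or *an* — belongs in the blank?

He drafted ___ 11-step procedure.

an

The indefinite article is chosen by the initial *sound* of the following word, not its spelling.
The number *11* is spoken "eleven", beginning with /ɪˈlɛvən/ — a vowel sound.
So the article is *an*: He drafted an 11-step procedure.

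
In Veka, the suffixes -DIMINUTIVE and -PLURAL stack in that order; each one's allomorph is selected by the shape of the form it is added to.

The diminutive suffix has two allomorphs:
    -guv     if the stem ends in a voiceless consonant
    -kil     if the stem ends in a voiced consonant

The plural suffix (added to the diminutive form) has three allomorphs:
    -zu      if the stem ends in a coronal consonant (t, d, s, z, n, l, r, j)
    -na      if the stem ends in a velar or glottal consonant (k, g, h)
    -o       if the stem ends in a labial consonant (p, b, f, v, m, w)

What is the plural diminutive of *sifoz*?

*sifoz* — final consonant /z/ (voiced) → -kil → *sifozkil*.
The diminutive form *sifozkil* — final consonant /l/ (coronal) → -zu → *sifozkilzu*.

sifozkilzu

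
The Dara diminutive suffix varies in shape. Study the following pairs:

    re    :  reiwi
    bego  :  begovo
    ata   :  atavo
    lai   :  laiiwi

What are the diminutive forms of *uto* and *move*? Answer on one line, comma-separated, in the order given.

utovo, moveiwi

The pattern is front/back vowel harmony: -iwi when the last vowel of the stem is a front vowel (*re*, *lai*); -vo when the last vowel of the stem is a back vowel (*bego*, *ata*).
The last vowel of *uto* is /o/, which is a back vowel, so the suffix is -vo, giving *utovo*.
*move*: last vowel = /e/, a front vowel → -iwi → *moveiwi*.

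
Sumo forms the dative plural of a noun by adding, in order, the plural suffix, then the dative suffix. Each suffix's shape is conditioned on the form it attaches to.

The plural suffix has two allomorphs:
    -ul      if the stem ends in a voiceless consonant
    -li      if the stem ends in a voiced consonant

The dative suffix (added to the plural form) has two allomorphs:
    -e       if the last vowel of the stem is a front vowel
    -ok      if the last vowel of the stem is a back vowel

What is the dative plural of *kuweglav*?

kuweglavlie

Since the final consonant of *kuweglav* is /v/ (voiced), it takes -li, giving *kuweglavli*.
The plural form *kuweglavli*: last vowel = /i/, a front vowel → -e → *kuweglavlie*.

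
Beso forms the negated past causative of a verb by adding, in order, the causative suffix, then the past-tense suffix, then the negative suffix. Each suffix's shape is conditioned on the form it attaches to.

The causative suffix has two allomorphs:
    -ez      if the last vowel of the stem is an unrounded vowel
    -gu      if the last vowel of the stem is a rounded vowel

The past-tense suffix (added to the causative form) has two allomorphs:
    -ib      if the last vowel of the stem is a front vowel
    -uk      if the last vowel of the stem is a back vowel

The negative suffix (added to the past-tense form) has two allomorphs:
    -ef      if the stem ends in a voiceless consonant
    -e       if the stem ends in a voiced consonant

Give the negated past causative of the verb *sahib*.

sahibezibe

The last vowel of *sahib* is /i/, which is an unrounded vowel, so the causative suffix is -ez, giving *sahibez*.
Since the last vowel of the causative form *sahibez* is /e/ (a front vowel), it takes -ib, giving *sahibezib*.
The past-tense form *sahibezib* — final consonant /b/ (voiced) → -e → *sahibezibe*.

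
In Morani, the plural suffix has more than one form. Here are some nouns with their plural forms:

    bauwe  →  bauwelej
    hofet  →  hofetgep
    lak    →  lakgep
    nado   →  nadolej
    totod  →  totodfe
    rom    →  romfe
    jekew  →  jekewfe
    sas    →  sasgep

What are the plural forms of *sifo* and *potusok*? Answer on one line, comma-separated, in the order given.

sifolej, potusokgep

The alternation tracks the final sound of the stem — -gep when the stem ends in a voiceless consonant (*hofet*, *lak*, *sas*); -fe when the stem ends in a voiced consonant (*totod*, *rom*, *jekew*); -lej when the stem ends in a vowel (*bauwe*, *nado*).
Since the final sound of *sifo* is /o/ (a vowel), it takes -lej, giving *sifolej*.
*potusok* — final sound /k/ (a voiceless consonant) → -gep → *potusokgep*.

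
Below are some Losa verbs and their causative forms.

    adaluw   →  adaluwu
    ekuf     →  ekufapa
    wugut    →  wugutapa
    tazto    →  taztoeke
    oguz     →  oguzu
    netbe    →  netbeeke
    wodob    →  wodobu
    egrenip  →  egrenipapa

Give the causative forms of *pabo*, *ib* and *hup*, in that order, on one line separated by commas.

paboeke, ibu, hupapa

The alternation tracks the final sound of the stem — -apa when the stem ends in a voiceless consonant (*ekuf*, *wugut*, *egrenip*); -u when the stem ends in a voiced consonant (*adaluw*, *oguz*, *wodob*); -eke when the stem ends in a vowel (*tazto*, *netbe*).
Since the final sound of *pabo* is /o/ (a vowel), it takes -eke, giving *paboeke*.
*ib* — final sound /b/ (a voiced consonant) → -u → *ibu*.
*hup*: final sound = /p/, a voiceless consonant → -apa → *hupapa*.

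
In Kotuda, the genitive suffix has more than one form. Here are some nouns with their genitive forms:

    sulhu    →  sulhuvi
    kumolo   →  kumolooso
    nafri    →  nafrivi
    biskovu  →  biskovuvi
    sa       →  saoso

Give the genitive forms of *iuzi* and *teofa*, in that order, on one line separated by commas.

iuzivi, teofaoso

The alternation tracks the last vowel of the stem — -vi when the last vowel of the stem is a high vowel (*sulhu*, *nafri*, *biskovu*); -oso when the last vowel of the stem is a non-high vowel (*kumolo*, *sa*).
*iuzi* — last vowel /i/ (a high vowel) → -vi → *iuzivi*.
Since the last vowel of *teofa* is /a/ (a non-high vowel), it takes -oso, giving *teofaoso*.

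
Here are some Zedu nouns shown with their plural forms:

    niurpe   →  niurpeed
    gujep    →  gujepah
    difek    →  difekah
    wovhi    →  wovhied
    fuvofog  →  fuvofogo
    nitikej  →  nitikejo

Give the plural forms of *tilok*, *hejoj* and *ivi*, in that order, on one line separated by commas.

tilokah, hejojo, ivied

The alternation tracks the final sound of the stem — -ah when the stem ends in a voiceless consonant (*gujep*, *difek*); -o when the stem ends in a voiced consonant (*fuvofog*, *nitikej*); -ed when the stem ends in a vowel (*niurpe*, *wovhi*).
The final sound of *tilok* is /k/, which is a voiceless consonant, so the suffix is -ah, giving *tilokah*.
The final sound of *hejoj* is /j/, which is a voiced consonant, so the suffix is -o, giving *hejojo*.
*ivi*: final sound = /i/, a vowel → -ed → *ivied*.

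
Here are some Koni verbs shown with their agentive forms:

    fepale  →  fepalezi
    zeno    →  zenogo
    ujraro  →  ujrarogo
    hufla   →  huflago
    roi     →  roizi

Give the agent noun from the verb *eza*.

ezago

The pattern is front/back vowel harmony: -zi when the last vowel of the stem is a front vowel (*fepale*, *roi*); -go when the last vowel of the stem is a back vowel (*zeno*, *ujraro*, *hufla*).
The last vowel of *eza* is /a/, which is a back vowel, so the suffix is -go, giving *ezago*.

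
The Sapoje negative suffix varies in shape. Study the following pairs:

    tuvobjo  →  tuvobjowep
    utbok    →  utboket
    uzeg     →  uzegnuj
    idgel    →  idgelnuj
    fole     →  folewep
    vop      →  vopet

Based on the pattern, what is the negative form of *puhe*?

The pattern is voicing of the final sound: -et when the stem ends in a voiceless consonant (*utbok*, *vop*); -nuj when the stem ends in a voiced consonant (*uzeg*, *idgel*); -wep when the stem ends in a vowel (*tuvobjo*, *fole*).
*puhe* — final sound /e/ (a vowel) → -wep → *puhewep*.

puhewep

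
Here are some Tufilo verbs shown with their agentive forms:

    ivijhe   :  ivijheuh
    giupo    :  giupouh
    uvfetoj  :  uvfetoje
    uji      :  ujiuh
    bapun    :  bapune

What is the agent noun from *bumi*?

The suffix is conditioned by the final sound: -e when the stem ends in a consonant (*uvfetoj*, *bapun*); -uh when the stem ends in a vowel (*ivijhe*, *giupo*, *uji*).
The final sound of *bumi* is /i/, which is a vowel, so the suffix is -uh, giving *bumiuh*.

bumiuh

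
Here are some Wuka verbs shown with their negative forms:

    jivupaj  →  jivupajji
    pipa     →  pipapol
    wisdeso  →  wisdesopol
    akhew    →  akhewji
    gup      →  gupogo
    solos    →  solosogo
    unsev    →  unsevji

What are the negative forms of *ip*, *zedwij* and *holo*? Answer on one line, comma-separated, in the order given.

The alternation tracks the final sound of the stem — -ogo when the stem ends in a voiceless consonant (*gup*, *solos*); -ji when the stem ends in a voiced consonant (*jivupaj*, *akhew*, *unsev*); -pol when the stem ends in a vowel (*pipa*, *wisdeso*).
The final sound of *ip* is /p/, which is a voiceless consonant, so the suffix is -ogo, giving *ipogo*.
*zedwij* — final sound /j/ (a voiced consonant) → -ji → *zedwijji*.
Since the final sound of *holo* is /o/ (a vowel), it takes -pol, giving *holopol*.

ipogo, zedwijji, holopol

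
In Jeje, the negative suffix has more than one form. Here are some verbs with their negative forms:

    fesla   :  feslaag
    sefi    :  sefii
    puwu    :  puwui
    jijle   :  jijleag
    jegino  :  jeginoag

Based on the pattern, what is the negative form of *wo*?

woag

The alternation tracks the last vowel of the stem — -i when the last vowel of the stem is a high vowel (*sefi*, *puwu*); -ag when the last vowel of the stem is a non-high vowel (*fesla*, *jijle*, *jegino*).
The last vowel of *wo* is /o/, which is a non-high vowel, so the suffix is -ag, giving *woag*.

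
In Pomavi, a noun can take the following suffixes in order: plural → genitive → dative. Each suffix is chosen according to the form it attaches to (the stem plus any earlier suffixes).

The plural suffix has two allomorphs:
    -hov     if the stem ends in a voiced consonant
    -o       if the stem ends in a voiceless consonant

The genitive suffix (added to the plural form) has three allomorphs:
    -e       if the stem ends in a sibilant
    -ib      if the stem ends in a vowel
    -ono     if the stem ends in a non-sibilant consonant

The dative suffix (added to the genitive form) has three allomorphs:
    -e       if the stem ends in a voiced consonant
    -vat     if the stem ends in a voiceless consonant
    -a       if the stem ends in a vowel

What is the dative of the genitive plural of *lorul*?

lorulhovonoa

Since the final consonant of *lorul* is /l/ (voiced), it takes -hov, giving *lorulhov*.
Since the final sound of the plural form *lorulhov* is /v/ (a non-sibilant consonant), it takes -ono, giving *lorulhovono*.
Since the final sound of the genitive form *lorulhovono* is /o/ (a vowel), it takes -a, giving *lorulhovonoa*.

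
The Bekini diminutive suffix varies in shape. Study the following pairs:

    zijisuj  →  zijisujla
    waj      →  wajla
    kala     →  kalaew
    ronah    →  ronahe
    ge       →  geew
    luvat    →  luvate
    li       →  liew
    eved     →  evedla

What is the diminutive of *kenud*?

kenudla

The alternation tracks the final sound of the stem — -e when the stem ends in a voiceless consonant (*ronah*, *luvat*); -la when the stem ends in a voiced consonant (*zijisuj*, *waj*, *eved*); -ew when the stem ends in a vowel (*kala*, *ge*, *li*).
*kenud* — final sound /d/ (a voiced consonant) → -la → *kenudla*.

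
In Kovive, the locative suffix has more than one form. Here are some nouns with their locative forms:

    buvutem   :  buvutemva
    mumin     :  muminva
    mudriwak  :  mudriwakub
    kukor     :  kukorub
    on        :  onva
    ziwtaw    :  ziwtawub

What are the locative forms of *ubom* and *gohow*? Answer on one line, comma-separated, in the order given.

The alternation tracks the final consonant of the stem — -va when the stem ends in a nasal (*buvutem*, *mumin*, *on*); -ub when the stem ends in a non-nasal consonant (*mudriwak*, *kukor*, *ziwtaw*).
*ubom*: final consonant = /m/, a nasal → -va → *ubomva*.
The final consonant of *gohow* is /w/, which is non-nasal, so the suffix is -ub, giving *gohowub*.

ubomva, gohowub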